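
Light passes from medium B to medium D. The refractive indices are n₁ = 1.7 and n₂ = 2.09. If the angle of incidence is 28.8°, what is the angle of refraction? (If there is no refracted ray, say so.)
sin θ₂ = (n₁/n₂)·sin θ₁ = 0.3919 → θ₂ = 23.07°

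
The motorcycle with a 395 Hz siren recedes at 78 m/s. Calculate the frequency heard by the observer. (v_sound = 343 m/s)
f_obs = f·v/(v + v_s) = 321.8 Hz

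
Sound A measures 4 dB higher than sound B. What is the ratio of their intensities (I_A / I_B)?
I_A/I_B = 10^(Δβ/10) = 2.512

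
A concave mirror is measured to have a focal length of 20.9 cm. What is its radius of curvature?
R = 2|f| = 41.8 cm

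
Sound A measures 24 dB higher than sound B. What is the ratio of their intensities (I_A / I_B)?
I_A/I_B = 10^(Δβ/10) = 251.2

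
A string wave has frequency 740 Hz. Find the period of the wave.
T = 1/f = 0.001351 s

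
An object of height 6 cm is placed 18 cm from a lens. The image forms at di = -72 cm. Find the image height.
hi = (-di/do) × ho = 24 cm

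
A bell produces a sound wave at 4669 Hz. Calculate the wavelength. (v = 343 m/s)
λ = v/f = 0.07346 m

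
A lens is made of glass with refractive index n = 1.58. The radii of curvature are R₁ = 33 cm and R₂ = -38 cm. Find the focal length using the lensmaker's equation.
1/f = (n − 1)(1/R₁ − 1/R₂) → f = 30.45 cm (converging lens)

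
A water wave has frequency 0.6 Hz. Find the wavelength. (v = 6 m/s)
λ = v/f = 10 m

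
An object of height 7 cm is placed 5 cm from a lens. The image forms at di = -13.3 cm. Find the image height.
hi = (-di/do) × ho = 18.62 cm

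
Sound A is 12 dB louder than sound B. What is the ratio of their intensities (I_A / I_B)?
I_A/I_B = 10^(Δβ/10) = 15.85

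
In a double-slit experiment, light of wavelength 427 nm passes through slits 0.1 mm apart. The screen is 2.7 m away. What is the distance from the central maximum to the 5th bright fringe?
y = mλL/d = 57.65 mm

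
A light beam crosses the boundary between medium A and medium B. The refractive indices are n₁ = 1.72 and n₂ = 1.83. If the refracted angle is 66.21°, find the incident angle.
sin θ₁ = (n₂/n₁)·sin θ₂ → θ₁ = 76.79°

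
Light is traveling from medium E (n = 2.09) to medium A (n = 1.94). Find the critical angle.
θc = arcsin(n₂/n₁) = 68.16°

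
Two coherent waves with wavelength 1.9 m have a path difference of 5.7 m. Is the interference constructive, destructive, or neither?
constructive — path difference = 3λ, a whole number of wavelengths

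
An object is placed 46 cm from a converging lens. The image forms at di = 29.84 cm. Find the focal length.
1/f = 1/do + 1/di → f = 18.1 cm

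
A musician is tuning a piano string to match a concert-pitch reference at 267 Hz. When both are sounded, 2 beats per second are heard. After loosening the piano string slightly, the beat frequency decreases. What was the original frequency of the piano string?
269 Hz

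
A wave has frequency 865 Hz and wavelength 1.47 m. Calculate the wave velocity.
v = fλ = 1272 m/s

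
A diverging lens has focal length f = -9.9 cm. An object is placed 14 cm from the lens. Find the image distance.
1/di = 1/f − 1/do → di = -5.799 cm (virtual image)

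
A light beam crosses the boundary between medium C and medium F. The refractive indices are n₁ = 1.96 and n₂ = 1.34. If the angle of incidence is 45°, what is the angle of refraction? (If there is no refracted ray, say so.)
sin θ₂ = (n₁/n₂)·sin θ₁ = 1.034 > 1, so there is no refracted ray — the light undergoes total internal reflection.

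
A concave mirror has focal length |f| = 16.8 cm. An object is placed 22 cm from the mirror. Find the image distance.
f = +16.8 cm (concave); 1/di = 1/f − 1/do → di = 71.08 cm (real image, in front of mirror)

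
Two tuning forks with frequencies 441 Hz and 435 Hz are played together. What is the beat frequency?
6 Hz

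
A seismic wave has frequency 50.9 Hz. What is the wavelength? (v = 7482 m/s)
λ = v/f = 147 m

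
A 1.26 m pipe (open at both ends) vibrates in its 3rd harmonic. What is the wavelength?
λₙ = 2L/n = 0.84 m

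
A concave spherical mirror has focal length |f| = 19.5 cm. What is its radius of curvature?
R = 2|f| = 39 cm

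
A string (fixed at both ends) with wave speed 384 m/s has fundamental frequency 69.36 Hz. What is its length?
L = v/(2f₁) = 2.768 m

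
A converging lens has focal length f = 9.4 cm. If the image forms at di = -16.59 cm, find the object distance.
1/do = 1/f − 1/di → do = 6 cm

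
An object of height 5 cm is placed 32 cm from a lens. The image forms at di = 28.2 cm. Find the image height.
hi = (-di/do) × ho = -4.406 cm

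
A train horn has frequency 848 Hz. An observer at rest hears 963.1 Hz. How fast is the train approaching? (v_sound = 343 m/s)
v_s = v·(1 − f/f_obs) = 40.99 m/s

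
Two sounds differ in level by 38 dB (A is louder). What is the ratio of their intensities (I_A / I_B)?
I_A/I_B = 10^(Δβ/10) = 6310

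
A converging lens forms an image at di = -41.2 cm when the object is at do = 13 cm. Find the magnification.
M = −di/do = 3.169 (upright image)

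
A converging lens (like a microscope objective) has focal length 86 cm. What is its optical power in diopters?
P = 1/f = 1.163 D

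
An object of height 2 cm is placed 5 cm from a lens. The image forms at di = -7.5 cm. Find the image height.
hi = (-di/do) × ho = 3 cm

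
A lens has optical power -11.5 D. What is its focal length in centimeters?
f = 1/P = -8.696 cm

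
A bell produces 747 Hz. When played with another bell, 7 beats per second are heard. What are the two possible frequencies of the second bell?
f₂ = 747 ± 7 Hz → 754 Hz or 740 Hz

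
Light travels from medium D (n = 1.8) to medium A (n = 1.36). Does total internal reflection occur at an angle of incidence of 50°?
θc = arcsin(n₂/n₁) = 49.07°; 50° > θc, so yes — total internal reflection.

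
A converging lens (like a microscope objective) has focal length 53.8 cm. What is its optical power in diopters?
P = 1/f = 1.859 D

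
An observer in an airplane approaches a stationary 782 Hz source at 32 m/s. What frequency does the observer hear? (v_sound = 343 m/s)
f_obs = f·(v + v_o)/v = 855 Hz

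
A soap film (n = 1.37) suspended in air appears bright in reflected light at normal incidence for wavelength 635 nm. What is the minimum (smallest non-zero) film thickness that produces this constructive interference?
2nt = (m − ½)λ with m = 1 → t = (m − ½)λ/(2n) = 115.9 nm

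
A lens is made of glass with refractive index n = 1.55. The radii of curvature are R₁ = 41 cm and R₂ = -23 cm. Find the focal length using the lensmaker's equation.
1/f = (n − 1)(1/R₁ − 1/R₂) → f = 26.79 cm (converging lens)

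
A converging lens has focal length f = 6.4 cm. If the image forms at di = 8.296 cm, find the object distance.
1/do = 1/f − 1/di → do = 28 cm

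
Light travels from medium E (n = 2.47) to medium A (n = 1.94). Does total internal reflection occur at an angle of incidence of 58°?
θc = arcsin(n₂/n₁) = 51.76°; 58° > θc, so yes — total internal reflection.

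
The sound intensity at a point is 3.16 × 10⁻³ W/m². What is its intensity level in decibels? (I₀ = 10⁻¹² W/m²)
β = 10·log₁₀(I/I₀) = 95 dB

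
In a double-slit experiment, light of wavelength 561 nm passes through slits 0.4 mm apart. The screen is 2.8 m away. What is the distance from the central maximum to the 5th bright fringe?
y = mλL/d = 19.63 mm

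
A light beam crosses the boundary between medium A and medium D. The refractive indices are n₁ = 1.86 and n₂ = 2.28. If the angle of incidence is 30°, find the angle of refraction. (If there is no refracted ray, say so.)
sin θ₂ = (n₁/n₂)·sin θ₁ = 0.4079 → θ₂ = 24.07°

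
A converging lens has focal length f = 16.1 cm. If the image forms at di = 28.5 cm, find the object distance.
1/do = 1/f − 1/di → do = 37 cm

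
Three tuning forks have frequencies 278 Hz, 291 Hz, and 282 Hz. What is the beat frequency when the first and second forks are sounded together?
13 Hz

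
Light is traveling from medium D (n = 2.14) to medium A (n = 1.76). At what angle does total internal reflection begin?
θc = arcsin(n₂/n₁) = 55.33°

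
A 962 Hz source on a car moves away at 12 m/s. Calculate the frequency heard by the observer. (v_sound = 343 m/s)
f_obs = f·v/(v + v_s) = 929.5 Hz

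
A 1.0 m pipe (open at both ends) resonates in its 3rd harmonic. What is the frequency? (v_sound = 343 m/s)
fₙ = nv/(2L) = 514.5 Hz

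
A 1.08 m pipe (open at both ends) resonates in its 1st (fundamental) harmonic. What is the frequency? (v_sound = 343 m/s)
fₙ = nv/(2L) = 158.8 Hz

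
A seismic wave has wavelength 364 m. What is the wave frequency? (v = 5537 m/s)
f = v/λ = 15.21 Hz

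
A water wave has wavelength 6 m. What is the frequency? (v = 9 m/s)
f = v/λ = 1.5 Hz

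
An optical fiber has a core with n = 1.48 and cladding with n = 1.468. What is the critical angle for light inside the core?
θc = arcsin(n_cladding/n_core) = 82.7°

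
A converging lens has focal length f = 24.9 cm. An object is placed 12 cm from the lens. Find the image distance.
1/di = 1/f − 1/do → di = -23.16 cm (virtual image)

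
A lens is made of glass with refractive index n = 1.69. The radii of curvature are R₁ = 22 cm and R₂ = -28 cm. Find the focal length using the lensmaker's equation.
1/f = (n − 1)(1/R₁ − 1/R₂) → f = 17.86 cm (converging lens)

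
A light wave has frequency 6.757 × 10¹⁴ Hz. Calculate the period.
T = 1/f = 1.480 × 10⁻¹⁵ s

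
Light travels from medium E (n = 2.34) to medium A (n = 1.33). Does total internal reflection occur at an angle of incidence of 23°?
θc = arcsin(n₂/n₁) = 34.64°; 23° < θc, so no — the ray refracts.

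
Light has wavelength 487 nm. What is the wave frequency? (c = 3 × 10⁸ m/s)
f = c/λ = 6.160 × 10¹⁴ Hz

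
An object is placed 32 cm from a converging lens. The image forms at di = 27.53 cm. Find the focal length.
1/f = 1/do + 1/di → f = 14.8 cm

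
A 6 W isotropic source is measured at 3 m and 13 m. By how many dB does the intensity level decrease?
Δβ = 20·log₁₀(r₂/r₁) = 12.74 dB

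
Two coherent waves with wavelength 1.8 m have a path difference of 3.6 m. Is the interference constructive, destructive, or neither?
constructive — path difference = 2λ, a whole number of wavelengths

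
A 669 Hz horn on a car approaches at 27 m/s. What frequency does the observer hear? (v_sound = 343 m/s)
f_obs = f·v/(v − v_s) = 726.2 Hz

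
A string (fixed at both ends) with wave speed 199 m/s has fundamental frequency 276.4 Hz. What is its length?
L = v/(2f₁) = 0.36 m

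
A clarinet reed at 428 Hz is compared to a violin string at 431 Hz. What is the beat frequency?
3 Hz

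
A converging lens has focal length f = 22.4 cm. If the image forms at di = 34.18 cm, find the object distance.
1/do = 1/f − 1/di → do = 64.99 cm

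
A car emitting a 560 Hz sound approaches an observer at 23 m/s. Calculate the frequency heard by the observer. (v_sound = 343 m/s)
f_obs = f·v/(v − v_s) = 600.2 Hz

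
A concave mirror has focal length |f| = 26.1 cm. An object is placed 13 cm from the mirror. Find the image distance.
f = +26.1 cm (concave); 1/di = 1/f − 1/do → di = -25.9 cm (virtual image, behind mirror)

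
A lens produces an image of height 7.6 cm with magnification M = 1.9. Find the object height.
ho = |hi|/|M| = 4 cm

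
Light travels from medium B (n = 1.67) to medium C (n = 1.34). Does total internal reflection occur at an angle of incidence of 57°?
θc = arcsin(n₂/n₁) = 53.36°; 57° > θc, so yes — total internal reflection.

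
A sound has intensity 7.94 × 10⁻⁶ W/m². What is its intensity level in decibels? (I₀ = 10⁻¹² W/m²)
β = 10·log₁₀(I/I₀) = 69 dB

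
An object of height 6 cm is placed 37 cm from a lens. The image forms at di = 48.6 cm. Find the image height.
hi = (-di/do) × ho = -7.881 cm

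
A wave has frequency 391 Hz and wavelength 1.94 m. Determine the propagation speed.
v = fλ = 758.5 m/s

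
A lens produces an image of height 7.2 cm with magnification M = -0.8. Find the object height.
ho = |hi|/|M| = 9 cm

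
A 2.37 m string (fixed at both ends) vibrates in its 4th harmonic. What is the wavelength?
λₙ = 2L/n = 1.185 m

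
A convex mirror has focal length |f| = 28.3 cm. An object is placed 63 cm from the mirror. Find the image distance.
f = −28.3 cm (convex); 1/di = 1/f − 1/do → di = -19.53 cm (virtual image, behind mirror)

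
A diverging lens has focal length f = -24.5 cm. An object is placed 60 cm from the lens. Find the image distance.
1/di = 1/f − 1/do → di = -17.4 cm (virtual image)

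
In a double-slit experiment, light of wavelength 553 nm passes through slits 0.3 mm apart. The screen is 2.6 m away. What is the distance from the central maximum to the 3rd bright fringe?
y = mλL/d = 14.38 mm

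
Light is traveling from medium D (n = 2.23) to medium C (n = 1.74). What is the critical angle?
θc = arcsin(n₂/n₁) = 51.29°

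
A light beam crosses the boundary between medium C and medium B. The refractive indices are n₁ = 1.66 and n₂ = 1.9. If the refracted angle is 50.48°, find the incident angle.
sin θ₁ = (n₂/n₁)·sin θ₂ → θ₁ = 62°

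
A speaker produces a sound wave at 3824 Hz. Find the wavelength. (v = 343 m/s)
λ = v/f = 0.0897 m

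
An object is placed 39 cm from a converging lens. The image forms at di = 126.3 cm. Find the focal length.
1/f = 1/do + 1/di → f = 29.8 cm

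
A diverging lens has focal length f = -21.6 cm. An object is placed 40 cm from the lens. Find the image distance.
1/di = 1/f − 1/do → di = -14.03 cm (virtual image)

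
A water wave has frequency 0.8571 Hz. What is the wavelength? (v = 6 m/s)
λ = v/f = 7 m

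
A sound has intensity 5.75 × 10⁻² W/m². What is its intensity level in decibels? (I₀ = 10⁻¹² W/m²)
β = 10·log₁₀(I/I₀) = 107.6 dB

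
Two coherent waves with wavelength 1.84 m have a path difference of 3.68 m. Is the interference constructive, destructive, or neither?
constructive — path difference = 2λ, a whole number of wavelengths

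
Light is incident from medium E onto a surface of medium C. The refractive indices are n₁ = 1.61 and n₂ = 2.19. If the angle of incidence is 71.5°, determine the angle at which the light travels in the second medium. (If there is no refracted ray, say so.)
sin θ₂ = (n₁/n₂)·sin θ₁ = 0.6972 → θ₂ = 44.2°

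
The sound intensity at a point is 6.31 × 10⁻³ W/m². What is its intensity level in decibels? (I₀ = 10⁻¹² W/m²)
β = 10·log₁₀(I/I₀) = 98 dB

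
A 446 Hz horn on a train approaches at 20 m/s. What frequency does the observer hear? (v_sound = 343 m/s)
f_obs = f·v/(v − v_s) = 473.6 Hz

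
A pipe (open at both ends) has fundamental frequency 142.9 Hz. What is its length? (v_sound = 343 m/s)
L = v/(2f₁) = 1.2 m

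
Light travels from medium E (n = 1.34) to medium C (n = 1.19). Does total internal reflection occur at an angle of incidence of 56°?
θc = arcsin(n₂/n₁) = 62.63°; 56° < θc, so no — the ray refracts.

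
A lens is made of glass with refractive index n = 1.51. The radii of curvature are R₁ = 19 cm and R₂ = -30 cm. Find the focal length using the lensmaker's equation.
1/f = (n − 1)(1/R₁ − 1/R₂) → f = 22.81 cm (converging lens)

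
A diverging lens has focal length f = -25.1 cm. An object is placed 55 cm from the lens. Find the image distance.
1/di = 1/f − 1/do → di = -17.23 cm (virtual image)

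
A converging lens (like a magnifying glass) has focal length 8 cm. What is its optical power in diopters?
P = 1/f = 12.5 D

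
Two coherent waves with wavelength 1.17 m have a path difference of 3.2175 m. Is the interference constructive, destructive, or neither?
neither (partial) — path difference = 2.75λ, neither a whole number of wavelengths nor an odd multiple of λ/2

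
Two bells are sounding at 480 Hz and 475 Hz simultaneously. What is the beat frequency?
5 Hz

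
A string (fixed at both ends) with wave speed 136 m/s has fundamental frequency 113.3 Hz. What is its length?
L = v/(2f₁) = 0.6002 m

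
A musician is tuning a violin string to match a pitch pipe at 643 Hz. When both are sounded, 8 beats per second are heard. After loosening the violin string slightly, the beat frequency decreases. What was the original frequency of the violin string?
651 Hz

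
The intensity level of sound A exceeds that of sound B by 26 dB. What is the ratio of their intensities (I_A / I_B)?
I_A/I_B = 10^(Δβ/10) = 398.1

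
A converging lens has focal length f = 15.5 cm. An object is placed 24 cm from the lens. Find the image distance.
1/di = 1/f − 1/do → di = 43.76 cm (real image)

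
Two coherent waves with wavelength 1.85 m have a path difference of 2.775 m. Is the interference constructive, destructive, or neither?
destructive — path difference = 1.5λ, an odd multiple of λ/2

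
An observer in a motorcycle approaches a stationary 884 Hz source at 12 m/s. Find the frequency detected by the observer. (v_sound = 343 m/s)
f_obs = f·(v + v_o)/v = 914.9 Hz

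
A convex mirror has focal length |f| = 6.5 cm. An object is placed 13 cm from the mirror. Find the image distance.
f = −6.5 cm (convex); 1/di = 1/f − 1/do → di = -4.333 cm (virtual image, behind mirror)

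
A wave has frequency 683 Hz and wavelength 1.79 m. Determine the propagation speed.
v = fλ = 1223 m/s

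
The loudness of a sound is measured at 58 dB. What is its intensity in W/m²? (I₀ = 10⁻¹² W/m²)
I = I₀·10^(β/10) = 6.31 × 10⁻⁷ W/m²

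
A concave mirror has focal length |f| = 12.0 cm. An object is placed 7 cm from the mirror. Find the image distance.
f = +12.0 cm (concave); 1/di = 1/f − 1/do → di = -16.8 cm (virtual image, behind mirror)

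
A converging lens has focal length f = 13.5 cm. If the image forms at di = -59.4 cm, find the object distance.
1/do = 1/f − 1/di → do = 11 cm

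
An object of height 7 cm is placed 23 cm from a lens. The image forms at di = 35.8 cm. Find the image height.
hi = (-di/do) × ho = -10.9 cm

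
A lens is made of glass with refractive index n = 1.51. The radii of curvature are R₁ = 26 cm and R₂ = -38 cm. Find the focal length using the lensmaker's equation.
1/f = (n − 1)(1/R₁ − 1/R₂) → f = 30.27 cm (converging lens)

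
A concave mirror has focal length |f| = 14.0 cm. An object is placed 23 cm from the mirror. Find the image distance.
f = +14.0 cm (concave); 1/di = 1/f − 1/do → di = 35.78 cm (real image, in front of mirror)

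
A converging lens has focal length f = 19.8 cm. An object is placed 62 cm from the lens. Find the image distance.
1/di = 1/f − 1/do → di = 29.09 cm (real image)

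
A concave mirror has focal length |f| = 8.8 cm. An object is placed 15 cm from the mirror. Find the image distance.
f = +8.8 cm (concave); 1/di = 1/f − 1/do → di = 21.29 cm (real image, in front of mirror)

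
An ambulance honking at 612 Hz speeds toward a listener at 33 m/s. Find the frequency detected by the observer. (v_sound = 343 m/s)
f_obs = f·v/(v − v_s) = 677.1 Hz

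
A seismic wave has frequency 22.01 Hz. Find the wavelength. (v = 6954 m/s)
λ = v/f = 315.9 m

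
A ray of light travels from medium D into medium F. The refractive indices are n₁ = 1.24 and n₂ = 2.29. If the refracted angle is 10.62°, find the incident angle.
sin θ₁ = (n₂/n₁)·sin θ₂ → θ₁ = 19.9°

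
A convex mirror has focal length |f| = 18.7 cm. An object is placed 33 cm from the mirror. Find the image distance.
f = −18.7 cm (convex); 1/di = 1/f − 1/do → di = -11.94 cm (virtual image, behind mirror)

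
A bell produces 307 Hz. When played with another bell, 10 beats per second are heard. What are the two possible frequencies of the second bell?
f₂ = 307 ± 10 Hz → 317 Hz or 297 Hz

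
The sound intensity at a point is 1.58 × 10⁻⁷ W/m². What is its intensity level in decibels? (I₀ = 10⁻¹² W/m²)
β = 10·log₁₀(I/I₀) = 51.99 dB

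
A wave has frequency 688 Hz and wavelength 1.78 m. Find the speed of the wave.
v = fλ = 1225 m/s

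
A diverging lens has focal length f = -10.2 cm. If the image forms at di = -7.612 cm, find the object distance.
1/do = 1/f − 1/di → do = 30 cm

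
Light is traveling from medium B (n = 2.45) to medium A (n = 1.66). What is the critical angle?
θc = arcsin(n₂/n₁) = 42.65°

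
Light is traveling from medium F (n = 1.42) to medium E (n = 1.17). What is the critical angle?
θc = arcsin(n₂/n₁) = 55.48°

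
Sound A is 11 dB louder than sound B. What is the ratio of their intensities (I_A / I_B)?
I_A/I_B = 10^(Δβ/10) = 12.59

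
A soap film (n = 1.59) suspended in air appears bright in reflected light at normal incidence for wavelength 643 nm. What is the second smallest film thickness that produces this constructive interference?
2nt = (m − ½)λ with m = 2 → t = (m − ½)λ/(2n) = 303.3 nm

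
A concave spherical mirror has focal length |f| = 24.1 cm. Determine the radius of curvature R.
R = 2|f| = 48.2 cm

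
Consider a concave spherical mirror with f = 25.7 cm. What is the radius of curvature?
R = 2|f| = 51.4 cm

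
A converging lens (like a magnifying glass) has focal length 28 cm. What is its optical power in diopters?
P = 1/f = 3.571 D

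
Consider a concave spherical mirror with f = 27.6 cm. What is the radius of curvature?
R = 2|f| = 55.2 cm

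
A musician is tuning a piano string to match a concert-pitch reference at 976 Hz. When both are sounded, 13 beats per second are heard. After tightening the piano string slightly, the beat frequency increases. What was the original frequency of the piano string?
989 Hz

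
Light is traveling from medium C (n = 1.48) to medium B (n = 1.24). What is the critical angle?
θc = arcsin(n₂/n₁) = 56.91°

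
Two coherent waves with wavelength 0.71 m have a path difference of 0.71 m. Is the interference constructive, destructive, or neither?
constructive — path difference = 1λ, a whole number of wavelengths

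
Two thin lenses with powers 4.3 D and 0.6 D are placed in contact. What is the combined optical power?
P_total = P₁ + P₂ = 4.9 D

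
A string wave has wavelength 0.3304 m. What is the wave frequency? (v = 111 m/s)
f = v/λ = 336 Hz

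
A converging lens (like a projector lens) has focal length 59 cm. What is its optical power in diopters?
P = 1/f = 1.695 D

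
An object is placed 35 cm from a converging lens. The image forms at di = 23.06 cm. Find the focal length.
1/f = 1/do + 1/di → f = 13.9 cm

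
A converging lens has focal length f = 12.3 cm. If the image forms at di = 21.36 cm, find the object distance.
1/do = 1/f − 1/di → do = 29 cm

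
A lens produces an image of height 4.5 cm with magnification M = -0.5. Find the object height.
ho = |hi|/|M| = 9 cm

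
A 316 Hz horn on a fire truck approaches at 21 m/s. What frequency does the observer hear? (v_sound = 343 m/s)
f_obs = f·v/(v − v_s) = 336.6 Hz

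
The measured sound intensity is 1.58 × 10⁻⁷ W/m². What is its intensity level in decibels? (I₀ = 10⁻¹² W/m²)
β = 10·log₁₀(I/I₀) = 51.99 dB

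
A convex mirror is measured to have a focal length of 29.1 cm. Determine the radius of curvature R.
R = 2|f| = 58.2 cm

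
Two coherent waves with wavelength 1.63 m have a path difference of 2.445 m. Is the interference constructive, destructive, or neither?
destructive — path difference = 1.5λ, an odd multiple of λ/2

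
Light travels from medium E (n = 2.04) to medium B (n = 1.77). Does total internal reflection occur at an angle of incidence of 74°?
θc = arcsin(n₂/n₁) = 60.19°; 74° > θc, so yes — total internal reflection.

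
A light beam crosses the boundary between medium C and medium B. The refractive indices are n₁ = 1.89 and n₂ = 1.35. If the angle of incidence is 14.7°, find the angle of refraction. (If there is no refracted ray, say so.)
sin θ₂ = (n₁/n₂)·sin θ₁ = 0.3553 → θ₂ = 20.81°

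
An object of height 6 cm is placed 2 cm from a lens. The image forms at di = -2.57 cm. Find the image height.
hi = (-di/do) × ho = 7.71 cm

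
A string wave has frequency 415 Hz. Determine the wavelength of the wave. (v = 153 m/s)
λ = v/f = 0.3687 m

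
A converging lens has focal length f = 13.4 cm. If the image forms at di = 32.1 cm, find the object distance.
1/do = 1/f − 1/di → do = 23 cm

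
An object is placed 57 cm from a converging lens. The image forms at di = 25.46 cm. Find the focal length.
1/f = 1/do + 1/di → f = 17.6 cm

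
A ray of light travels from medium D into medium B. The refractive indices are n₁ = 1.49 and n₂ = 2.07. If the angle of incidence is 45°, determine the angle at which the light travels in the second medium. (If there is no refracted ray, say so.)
sin θ₂ = (n₁/n₂)·sin θ₁ = 0.509 → θ₂ = 30.6°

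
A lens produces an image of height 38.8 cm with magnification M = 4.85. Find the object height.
ho = |hi|/|M| = 8 cm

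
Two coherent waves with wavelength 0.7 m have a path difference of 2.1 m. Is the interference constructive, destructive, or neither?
constructive — path difference = 3λ, a whole number of wavelengths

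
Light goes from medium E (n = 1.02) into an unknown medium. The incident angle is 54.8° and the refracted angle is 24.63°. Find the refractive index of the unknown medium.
n₂ = n₁·sin θ₁ / sin θ₂ = 2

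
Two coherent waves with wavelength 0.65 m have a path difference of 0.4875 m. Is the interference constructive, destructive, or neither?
neither (partial) — path difference = 0.75λ, neither a whole number of wavelengths nor an odd multiple of λ/2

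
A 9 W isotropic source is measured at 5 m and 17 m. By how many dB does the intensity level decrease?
Δβ = 20·log₁₀(r₂/r₁) = 10.63 dB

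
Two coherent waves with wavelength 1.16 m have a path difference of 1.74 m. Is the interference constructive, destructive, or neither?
destructive — path difference = 1.5λ, an odd multiple of λ/2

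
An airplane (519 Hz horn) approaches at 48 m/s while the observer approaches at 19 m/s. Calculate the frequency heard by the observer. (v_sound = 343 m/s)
f_obs = f·(v + v_o)/(v − v_s) = 636.9 Hz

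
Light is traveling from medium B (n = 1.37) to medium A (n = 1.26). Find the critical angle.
θc = arcsin(n₂/n₁) = 66.88°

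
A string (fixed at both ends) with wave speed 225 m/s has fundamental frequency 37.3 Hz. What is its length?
L = v/(2f₁) = 3.016 m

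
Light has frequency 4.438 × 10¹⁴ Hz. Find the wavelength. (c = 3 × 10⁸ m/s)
λ = c/f = 676 nm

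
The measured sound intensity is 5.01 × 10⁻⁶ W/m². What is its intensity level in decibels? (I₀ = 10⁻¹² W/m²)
β = 10·log₁₀(I/I₀) = 67 dB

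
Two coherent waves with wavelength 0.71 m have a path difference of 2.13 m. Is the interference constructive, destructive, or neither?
constructive — path difference = 3λ, a whole number of wavelengths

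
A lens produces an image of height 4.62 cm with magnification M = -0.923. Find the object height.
ho = |hi|/|M| = 5.005 cm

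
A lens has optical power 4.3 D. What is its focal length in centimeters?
f = 1/P = 23.26 cm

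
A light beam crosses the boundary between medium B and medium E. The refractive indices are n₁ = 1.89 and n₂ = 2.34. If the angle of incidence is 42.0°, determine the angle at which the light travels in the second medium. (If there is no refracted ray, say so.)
sin θ₂ = (n₁/n₂)·sin θ₁ = 0.5405 → θ₂ = 32.71°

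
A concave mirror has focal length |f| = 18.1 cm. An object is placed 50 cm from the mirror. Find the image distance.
f = +18.1 cm (concave); 1/di = 1/f − 1/do → di = 28.37 cm (real image, in front of mirror)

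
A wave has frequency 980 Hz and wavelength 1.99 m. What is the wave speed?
v = fλ = 1950 m/s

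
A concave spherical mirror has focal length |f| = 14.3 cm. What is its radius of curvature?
R = 2|f| = 28.6 cm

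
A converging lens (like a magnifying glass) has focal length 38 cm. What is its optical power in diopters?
P = 1/f = 2.632 D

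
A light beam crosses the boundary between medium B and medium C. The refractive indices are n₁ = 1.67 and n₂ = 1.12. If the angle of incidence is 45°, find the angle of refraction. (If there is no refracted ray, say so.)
sin θ₂ = (n₁/n₂)·sin θ₁ = 1.054 > 1, so there is no refracted ray — the light undergoes total internal reflection.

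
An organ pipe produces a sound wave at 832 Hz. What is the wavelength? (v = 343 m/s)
λ = v/f = 0.4123 m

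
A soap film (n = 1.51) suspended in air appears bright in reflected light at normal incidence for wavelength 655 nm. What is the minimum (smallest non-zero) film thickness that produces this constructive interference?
2nt = (m − ½)λ with m = 1 → t = (m − ½)λ/(2n) = 108.4 nm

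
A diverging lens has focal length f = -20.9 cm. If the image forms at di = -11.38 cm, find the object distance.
1/do = 1/f − 1/di → do = 24.98 cm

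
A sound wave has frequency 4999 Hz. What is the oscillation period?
T = 1/f = 2.000 × 10⁻⁴ s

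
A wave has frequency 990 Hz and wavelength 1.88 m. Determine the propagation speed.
v = fλ = 1861 m/s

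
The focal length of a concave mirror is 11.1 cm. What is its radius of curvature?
R = 2|f| = 22.2 cm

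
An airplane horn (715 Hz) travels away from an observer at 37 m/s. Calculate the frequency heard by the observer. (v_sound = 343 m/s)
f_obs = f·v/(v + v_s) = 645.4 Hz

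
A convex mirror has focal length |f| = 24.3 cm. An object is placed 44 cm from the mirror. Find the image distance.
f = −24.3 cm (convex); 1/di = 1/f − 1/do → di = -15.65 cm (virtual image, behind mirror)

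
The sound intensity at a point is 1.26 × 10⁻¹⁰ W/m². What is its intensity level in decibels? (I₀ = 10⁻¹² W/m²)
β = 10·log₁₀(I/I₀) = 21 dB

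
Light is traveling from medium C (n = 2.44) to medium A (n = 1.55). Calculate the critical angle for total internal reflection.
θc = arcsin(n₂/n₁) = 39.44°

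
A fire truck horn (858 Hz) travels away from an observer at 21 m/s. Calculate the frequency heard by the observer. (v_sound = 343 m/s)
f_obs = f·v/(v + v_s) = 808.5 Hz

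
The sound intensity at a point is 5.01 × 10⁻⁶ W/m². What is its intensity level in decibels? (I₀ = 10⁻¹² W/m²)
β = 10·log₁₀(I/I₀) = 67 dB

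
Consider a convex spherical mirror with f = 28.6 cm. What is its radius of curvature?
R = 2|f| = 57.2 cm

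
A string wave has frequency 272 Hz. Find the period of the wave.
T = 1/f = 0.003676 s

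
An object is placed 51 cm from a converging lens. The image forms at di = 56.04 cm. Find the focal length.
1/f = 1/do + 1/di → f = 26.7 cm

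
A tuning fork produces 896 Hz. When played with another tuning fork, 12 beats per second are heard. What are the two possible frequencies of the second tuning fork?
f₂ = 896 ± 12 Hz → 908 Hz or 884 Hz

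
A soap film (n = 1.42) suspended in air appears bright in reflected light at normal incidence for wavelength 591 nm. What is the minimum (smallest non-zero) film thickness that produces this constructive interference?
2nt = (m − ½)λ with m = 1 → t = (m − ½)λ/(2n) = 104 nm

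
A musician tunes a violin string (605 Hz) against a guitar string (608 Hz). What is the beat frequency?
3 Hz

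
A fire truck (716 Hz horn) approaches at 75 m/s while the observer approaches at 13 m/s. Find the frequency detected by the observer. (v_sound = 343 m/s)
f_obs = f·(v + v_o)/(v − v_s) = 951.1 Hz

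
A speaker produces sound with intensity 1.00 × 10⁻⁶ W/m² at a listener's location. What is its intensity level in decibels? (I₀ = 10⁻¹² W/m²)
β = 10·log₁₀(I/I₀) = 60 dB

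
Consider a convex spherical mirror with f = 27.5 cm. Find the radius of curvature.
R = 2|f| = 55 cm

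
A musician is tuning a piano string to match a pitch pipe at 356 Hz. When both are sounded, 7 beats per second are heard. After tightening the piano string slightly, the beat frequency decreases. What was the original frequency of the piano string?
349 Hz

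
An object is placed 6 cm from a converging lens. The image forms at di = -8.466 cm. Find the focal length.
1/f = 1/do + 1/di → f = 20.6 cm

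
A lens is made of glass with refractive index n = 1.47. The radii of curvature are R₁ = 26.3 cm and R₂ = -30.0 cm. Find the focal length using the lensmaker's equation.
1/f = (n − 1)(1/R₁ − 1/R₂) → f = 29.82 cm (converging lens)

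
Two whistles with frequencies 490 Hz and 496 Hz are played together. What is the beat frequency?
6 Hz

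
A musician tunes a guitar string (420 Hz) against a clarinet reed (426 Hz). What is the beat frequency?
6 Hz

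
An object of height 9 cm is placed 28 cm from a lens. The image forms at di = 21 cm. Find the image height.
hi = (-di/do) × ho = -6.75 cm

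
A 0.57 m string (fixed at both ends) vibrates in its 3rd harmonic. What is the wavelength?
λₙ = 2L/n = 0.38 m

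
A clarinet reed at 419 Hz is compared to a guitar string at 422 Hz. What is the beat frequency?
3 Hz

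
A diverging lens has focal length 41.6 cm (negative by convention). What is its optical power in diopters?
P = 1/f = -2.404 D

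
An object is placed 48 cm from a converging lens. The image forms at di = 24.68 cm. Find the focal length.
1/f = 1/do + 1/di → f = 16.3 cm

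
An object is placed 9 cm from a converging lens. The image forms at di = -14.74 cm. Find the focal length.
1/f = 1/do + 1/di → f = 23.11 cm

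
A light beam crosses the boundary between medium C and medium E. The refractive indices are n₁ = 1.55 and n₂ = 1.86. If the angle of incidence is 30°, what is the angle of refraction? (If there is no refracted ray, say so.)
sin θ₂ = (n₁/n₂)·sin θ₁ = 0.4167 → θ₂ = 24.62°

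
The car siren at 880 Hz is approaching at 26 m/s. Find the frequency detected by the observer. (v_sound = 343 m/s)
f_obs = f·v/(v − v_s) = 952.2 Hz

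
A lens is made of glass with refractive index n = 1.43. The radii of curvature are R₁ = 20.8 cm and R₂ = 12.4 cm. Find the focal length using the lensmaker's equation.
1/f = (n − 1)(1/R₁ − 1/R₂) → f = -71.41 cm (diverging lens)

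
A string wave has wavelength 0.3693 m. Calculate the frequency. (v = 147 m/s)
f = v/λ = 398.1 Hz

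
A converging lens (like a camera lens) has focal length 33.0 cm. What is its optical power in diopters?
P = 1/f = 3.03 D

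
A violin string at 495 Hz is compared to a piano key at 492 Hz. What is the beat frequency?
3 Hz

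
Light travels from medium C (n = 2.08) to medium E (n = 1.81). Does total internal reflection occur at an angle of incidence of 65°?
θc = arcsin(n₂/n₁) = 60.48°; 65° > θc, so yes — total internal reflection.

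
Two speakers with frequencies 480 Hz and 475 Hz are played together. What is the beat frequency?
5 Hz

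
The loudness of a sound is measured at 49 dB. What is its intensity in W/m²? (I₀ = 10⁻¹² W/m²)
I = I₀·10^(β/10) = 7.94 × 10⁻⁸ W/m²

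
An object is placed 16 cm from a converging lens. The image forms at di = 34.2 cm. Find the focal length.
1/f = 1/do + 1/di → f = 10.9 cm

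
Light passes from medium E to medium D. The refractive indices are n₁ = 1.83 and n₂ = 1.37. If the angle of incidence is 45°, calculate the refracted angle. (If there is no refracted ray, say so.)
sin θ₂ = (n₁/n₂)·sin θ₁ = 0.9445 → θ₂ = 70.83°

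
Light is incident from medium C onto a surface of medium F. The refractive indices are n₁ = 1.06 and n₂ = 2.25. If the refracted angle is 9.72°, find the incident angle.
sin θ₁ = (n₂/n₁)·sin θ₂ → θ₁ = 21°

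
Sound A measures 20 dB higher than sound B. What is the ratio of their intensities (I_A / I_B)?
I_A/I_B = 10^(Δβ/10) = 100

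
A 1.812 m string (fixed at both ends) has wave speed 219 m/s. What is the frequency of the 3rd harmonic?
fₙ = nv/(2L) = 181.3 Hz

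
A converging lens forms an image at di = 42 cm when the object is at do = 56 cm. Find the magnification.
M = −di/do = -0.75 (inverted image)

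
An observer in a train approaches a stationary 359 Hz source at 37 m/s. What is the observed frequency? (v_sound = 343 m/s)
f_obs = f·(v + v_o)/v = 397.7 Hz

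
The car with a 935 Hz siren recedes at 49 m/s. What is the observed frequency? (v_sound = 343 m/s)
f_obs = f·v/(v + v_s) = 818.1 Hz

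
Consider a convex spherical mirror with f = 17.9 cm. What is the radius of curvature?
R = 2|f| = 35.8 cm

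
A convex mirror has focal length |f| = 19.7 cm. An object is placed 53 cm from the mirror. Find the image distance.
f = −19.7 cm (convex); 1/di = 1/f − 1/do → di = -14.36 cm (virtual image, behind mirror)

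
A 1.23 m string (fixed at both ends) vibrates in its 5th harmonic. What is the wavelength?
λₙ = 2L/n = 0.492 m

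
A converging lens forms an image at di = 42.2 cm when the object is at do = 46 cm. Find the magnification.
M = −di/do = -0.9174 (inverted image)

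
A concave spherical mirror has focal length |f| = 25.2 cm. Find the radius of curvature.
R = 2|f| = 50.4 cm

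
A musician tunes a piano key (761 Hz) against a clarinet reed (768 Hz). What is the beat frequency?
7 Hz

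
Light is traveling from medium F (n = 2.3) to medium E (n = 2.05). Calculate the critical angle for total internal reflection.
θc = arcsin(n₂/n₁) = 63.04°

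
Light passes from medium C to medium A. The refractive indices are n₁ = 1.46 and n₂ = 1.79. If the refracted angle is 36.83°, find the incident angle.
sin θ₁ = (n₂/n₁)·sin θ₂ → θ₁ = 47.3°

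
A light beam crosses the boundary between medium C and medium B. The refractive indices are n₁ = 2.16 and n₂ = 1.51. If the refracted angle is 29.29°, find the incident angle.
sin θ₁ = (n₂/n₁)·sin θ₂ → θ₁ = 20°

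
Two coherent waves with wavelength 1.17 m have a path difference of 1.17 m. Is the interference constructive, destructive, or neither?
constructive — path difference = 1λ, a whole number of wavelengths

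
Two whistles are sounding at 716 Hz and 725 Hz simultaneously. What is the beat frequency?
9 Hz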